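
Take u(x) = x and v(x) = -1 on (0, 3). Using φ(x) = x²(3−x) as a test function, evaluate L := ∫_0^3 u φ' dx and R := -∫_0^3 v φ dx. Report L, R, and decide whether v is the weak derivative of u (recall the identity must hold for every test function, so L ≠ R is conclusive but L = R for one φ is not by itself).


LHS = -27/4, RHS = 27/4. No, v is not the weak derivative of u.

u(x) = x, classical derivative u'(x) = 1.
φ(x) = x²(3−x), so φ'(x) = 3*x*(2 - x).
Note φ(0) = φ(3) = 0, so the boundary term u·φ vanishes.
LHS = ∫_0^3 u(x) φ'(x) dx = ∫_0^3 (-3*x^3 + 6*x^2) dx. Term by term:
  ∫_0^3 -3*x^3 dx = -243/4;  ∫_0^3 6*x^2 dx = 54.
Sum: -243/4 + 54 = -27/4.
So LHS = -27/4.
∫_0^3 v(x) φ(x) dx = ∫_0^3 (x^3 - 3*x^2) dx. Term by term:
  ∫_0^3 x^3 dx = 81/4;  ∫_0^3 -3*x^2 dx = -27.
Sum: 81/4 − 27 = -27/4.
So RHS = -∫_0^3 v(x) φ(x) dx = 27/4.
LHS − RHS = -27/2 ≠ 0, so the identity fails.
(For a valid weak derivative the identity must hold for EVERY test function, in particular this one. The failure shows v is NOT the weak derivative of u.)
Correct weak derivative would be u'(x) = 1.


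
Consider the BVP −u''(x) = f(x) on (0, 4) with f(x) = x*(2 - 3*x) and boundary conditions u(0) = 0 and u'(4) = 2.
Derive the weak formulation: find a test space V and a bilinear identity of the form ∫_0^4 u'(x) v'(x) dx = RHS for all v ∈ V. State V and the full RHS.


V = {v ∈ H^1(0, 4) : v(0) = 0} (test functions vanish at x = 0 where u is specified); weak form: ∫_0^4 u'v' dx = ∫_0^4 (x*(2 - 3*x)) v dx + 2·v(4) for all v ∈ V.

Multiply both sides by a test function v and integrate from 0 to 4:
  ∫_0^4 −u''(x) v(x) dx = ∫_0^4 f(x) v(x) dx.
Integrate the LHS by parts once:
  ∫_0^4 −u'' v dx = −[u'(x) v(x)]_0^4 + ∫_0^4 u'(x) v'(x) dx.
Thus ∫_0^4 u'(x) v'(x) dx = ∫_0^4 f(x) v(x) dx + [u'(x) v(x)]_0^4.
Choose V so that boundary terms are either known or forced to vanish.
Mixed BC: u(0) = 0 (Dirichlet) and u'(4) = 2 (Neumann). Define V = {v ∈ H^1(0, 4) : v(0) = 0}. Then [u' v]_0^4 = u'(4)·v(4) − u'(0)·0 = 2·v(4).
Weak formulation: find u (satisfying any essential BC) such that ∫_0^4 u'(x) v'(x) dx = ∫_0^4 f v dx + 2·v(4) for all v ∈ V (Dirichlet at 0 absorbed into V; Neumann datum at x = 4 contributes the boundary term).
Substituting f(x) = x*(2 - 3*x), the right-hand side is ∫_0^4 (x*(2 - 3*x)) v dx + 2·v(4).


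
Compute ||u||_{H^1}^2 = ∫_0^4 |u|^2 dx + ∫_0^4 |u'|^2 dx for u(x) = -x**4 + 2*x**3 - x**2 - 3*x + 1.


||u||_{H^1}^2 = 7758728/315

The H^1 norm (squared) on an interval (0, L) is
  ||u||_{H^1}^2 = ∫_0^L u(x)^2 dx + ∫_0^L u'(x)^2 dx.
Compute u'(x) = -4*x**3 + 6*x**2 - 2*x - 3.
Then u(x)^2 = x**8 - 4*x**7 + 6*x**6 + 2*x**5 - 13*x**4 + 10*x**3 + 7*x**2 - 6*x + 1 and u'(x)^2 = 16*x**6 - 48*x**5 + 52*x**4 - 32*x**2 + 12*x + 9.
Integrate each monomial from 0 to 4 using ∫_0^4 c·x^n dx = c·4^(n+1)/(n+1):
  ∫_0^4 u(x)^2 dx = ∫_0^4 (x^8 - 4*x^7 + 6*x^6 + 2*x^5 - 13*x^4 + 10*x^3 + 7*x^2 - 6*x + 1) dx. Term by term:
    ∫_0^4 x^8 dx = 262144/9;  ∫_0^4 -4*x^7 dx = -32768;  ∫_0^4 6*x^6 dx = 98304/7;
    ∫_0^4 2*x^5 dx = 4096/3;  ∫_0^4 -13*x^4 dx = -13312/5;  ∫_0^4 10*x^3 dx = 640;
    ∫_0^4 7*x^2 dx = 448/3;  ∫_0^4 -6*x dx = -48;  ∫_0^4 1 dx = 4.
  Sum: 262144/9 − 32768 + 98304/7 + 4096/3 − 13312/5 + 640 + 448/3 − 48 + 4 = 3103004/315.
  ∫_0^4 u'(x)^2 dx = ∫_0^4 (16*x^6 - 48*x^5 + 52*x^4 - 32*x^2 + 12*x + 9) dx. Term by term:
    ∫_0^4 16*x^6 dx = 262144/7;  ∫_0^4 -48*x^5 dx = -32768;  ∫_0^4 52*x^4 dx = 53248/5;
    ∫_0^4 -32*x^2 dx = -2048/3;  ∫_0^4 12*x dx = 96;  ∫_0^4 9 dx = 36.
  Sum: 262144/7 − 32768 + 53248/5 − 2048/3 + 96 + 36 = 1551908/105.
Adding: ||u||_{H^1}^2 = 3103004/315 + 1551908/105 = 7758728/315.


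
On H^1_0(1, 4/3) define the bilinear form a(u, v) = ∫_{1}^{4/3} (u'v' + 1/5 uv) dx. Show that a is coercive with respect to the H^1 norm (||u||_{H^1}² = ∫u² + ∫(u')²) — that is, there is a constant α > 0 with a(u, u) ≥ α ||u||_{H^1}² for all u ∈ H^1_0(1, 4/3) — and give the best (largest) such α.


α = (1 + 45*π^2)/(5*(1 + 9*π^2))

Coercivity of a(·,·) on H^1_0(1, 4/3) means a(u, u) ≥ α ||u||_{H^1}² for every u ∈ H^1_0.
The interval has length L = 1/3, and Poincaré/coercivity depend only on L. Here a(u, u) = ∫(u')² + (1/5)·∫u².
Here 0 < c = 1/5 < 1. The condition a(u,u) ≥ α||u||_{H^1}² reads (1−α)∫(u')² ≥ (α−c)∫u². Any admissible α is ≤ 1 (rapidly oscillating u have ∫u²/∫(u')² → 0), and α = 1 would force 0 ≥ (1−c)∫u², impossible since c < 1; so 1−α > 0. By the sharp Poincaré inequality on H^1_0 of an interval of length L, ∫(u')² ≥ (π/L)²∫u² with equality for the first sine mode sin(π(x−x₀)/L) (x₀ the left endpoint), so the inequality holds for all u iff (1−α)(π/L)² ≥ α − c, i.e. α ≤ ((π/L)² + c)/((π/L)² + 1) = (1 + c(L/π)²)/(1 + (L/π)²). With (π/L)² = 9*π^2 and c = 1/5, the largest admissible constant is α = ((π/L)² + c)/((π/L)² + 1).
Simplifying, α = (1 + 45*π^2)/(5*(1 + 9*π^2)).


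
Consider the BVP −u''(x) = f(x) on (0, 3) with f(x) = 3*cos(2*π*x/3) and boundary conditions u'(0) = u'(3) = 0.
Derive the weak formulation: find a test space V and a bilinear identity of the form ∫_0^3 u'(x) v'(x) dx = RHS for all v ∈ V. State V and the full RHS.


V = H^1(0, 3) (no boundary constraint on v; u is determined up to an additive constant); weak form: ∫_0^3 u'v' dx = ∫_0^3 (3*cos(2*π*x/3)) v dx for all v ∈ V.

Multiply both sides by a test function v and integrate from 0 to 3:
  ∫_0^3 −u''(x) v(x) dx = ∫_0^3 f(x) v(x) dx.
Integrate the LHS by parts once:
  ∫_0^3 −u'' v dx = −[u'(x) v(x)]_0^3 + ∫_0^3 u'(x) v'(x) dx.
Thus ∫_0^3 u'(x) v'(x) dx = ∫_0^3 f(x) v(x) dx + [u'(x) v(x)]_0^3.
Choose V so that boundary terms are either known or forced to vanish.
u has homogeneous Neumann: u'(0) = u'(3) = 0. So [u' v]_0^3 = 0·v(3) − 0·v(0) = 0 for any v; take V = H^1(0, 3).
Weak formulation: find u (satisfying any essential BC) such that ∫_0^3 u'(x) v'(x) dx = ∫_0^3 f v dx for all v ∈ V (homogeneous Neumann, so boundary terms vanish).
Substituting f(x) = 3*cos(2*π*x/3), the right-hand side is ∫_0^3 (3*cos(2*π*x/3)) v dx.
Compatibility check (pure Neumann): taking v ≡ 1 ∈ V gives 0 = ∫_0^3 f dx + (0) − (0), i.e. ∫_0^3 f dx must equal u'(0) − u'(3) = 0. Indeed ∫_0^3 (3*cos(2*π*x/3)) dx = 0, so the data are compatible. The solution is then unique only up to an additive constant (fix it e.g. by requiring ∫_0^3 u dx = 0).


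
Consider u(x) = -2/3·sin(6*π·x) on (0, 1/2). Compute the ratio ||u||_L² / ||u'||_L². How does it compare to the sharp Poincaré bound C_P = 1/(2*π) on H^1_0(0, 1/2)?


||u||_L² / ||u'||_L² = 1/(6*π) < C_P = 1/(2*π).

u(x) = -2/3·sin(6*π·x), so u'(x) = -4*π*cos(6*π*x).
Writing u(x) = A·sin(kπx/L) with A = -2/3 and k = 3, use ∫_0^L sin²(kπx/L) dx = L/2 and ∫_0^L cos²(kπx/L) dx = L/2.
u² = 4/9·sin²(6*π·x) and (u')² = 16*π^2·cos²(6*π·x), and each of sin², cos² integrates to L/2 = 1/4 over (0, 1/2).
∫_0^1/2 u² dx = 1/9, so ||u||_L² = 1/3.
∫_0^1/2 (u')² dx = 4*π^2, so ||u'||_L² = 2*π.
Ratio ||u||_L² / ||u'||_L² = 1/(6*π).
Sharp Poincaré constant on H^1_0(0, 1/2) is C_P = L/π = 1/(2*π), achieved by sin(2*π·x).
This is the k = 3 harmonic; the ratio L/(kπ) is strictly less than C_P = L/π, consistent with the sharp inequality ||u||_L² ≤ C_P ||u'||_L².


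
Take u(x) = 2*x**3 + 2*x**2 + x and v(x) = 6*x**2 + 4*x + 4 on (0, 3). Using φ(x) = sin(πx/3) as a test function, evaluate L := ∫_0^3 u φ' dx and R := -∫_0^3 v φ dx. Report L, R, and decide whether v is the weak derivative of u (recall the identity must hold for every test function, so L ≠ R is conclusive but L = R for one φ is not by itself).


LHS = -204/π + 648/π^3, RHS = -222/π + 648/π^3. No, v is not the weak derivative of u.

u(x) = 2*x**3 + 2*x**2 + x, classical derivative u'(x) = 6*x**2 + 4*x + 1.
φ(x) = sin(πx/3), so φ'(x) = π*cos(π*x/3)/3.
Note φ(0) = φ(3) = 0, so the boundary term u·φ vanishes.
LHS = ∫_0^3 u(x) φ'(x) dx = ∫_0^3 (2*π*x^3*cos(π*x/3)/3 + 2*π*x^2*cos(π*x/3)/3 + π*x*cos(π*x/3)/3) dx. Term by term:
  ∫_0^3 π*x*cos(π*x/3)/3 dx = -6/π;  ∫_0^3 2*π*x^2*cos(π*x/3)/3 dx = -36/π;  ∫_0^3 2*π*x^3*cos(π*x/3)/3 dx = -162/π + 648/π^3.
Sum: -6/π − 36/π + -162/π + 648/π^3 = -204/π + 648/π^3.
So LHS = -204/π + 648/π^3.
∫_0^3 v(x) φ(x) dx = ∫_0^3 (6*x^2*sin(π*x/3) + 4*x*sin(π*x/3) + 4*sin(π*x/3)) dx. Term by term:
  ∫_0^3 4*sin(π*x/3) dx = 24/π;  ∫_0^3 4*x*sin(π*x/3) dx = 36/π;  ∫_0^3 6*x^2*sin(π*x/3) dx = -648/π^3 + 162/π.
Sum: 24/π + 36/π + -648/π^3 + 162/π = -648/π^3 + 222/π.
So RHS = -∫_0^3 v(x) φ(x) dx = -222/π + 648/π^3.
LHS − RHS = 18/π ≠ 0, so the identity fails.
(For a valid weak derivative the identity must hold for EVERY test function, in particular this one. The failure shows v is NOT the weak derivative of u.)
Correct weak derivative would be u'(x) = 6*x**2 + 4*x + 1.


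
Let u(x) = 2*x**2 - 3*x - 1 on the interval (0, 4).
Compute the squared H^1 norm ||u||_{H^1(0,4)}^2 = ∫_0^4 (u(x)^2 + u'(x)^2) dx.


||u||_{H^1}^2 = 1976/5

The H^1 norm (squared) on an interval (0, L) is
  ||u||_{H^1}^2 = ∫_0^L u(x)^2 dx + ∫_0^L u'(x)^2 dx.
Compute u'(x) = 4*x - 3.
Then u(x)^2 = 4*x**4 - 12*x**3 + 5*x**2 + 6*x + 1 and u'(x)^2 = 16*x**2 - 24*x + 9.
Integrate each monomial from 0 to 4 using ∫_0^4 c·x^n dx = c·4^(n+1)/(n+1):
  ∫_0^4 u(x)^2 dx = ∫_0^4 (4*x^4 - 12*x^3 + 5*x^2 + 6*x + 1) dx. Term by term:
    ∫_0^4 4*x^4 dx = 4096/5;  ∫_0^4 -12*x^3 dx = -768;  ∫_0^4 5*x^2 dx = 320/3;
    ∫_0^4 6*x dx = 48;  ∫_0^4 1 dx = 4.
  Sum: 4096/5 − 768 + 320/3 + 48 + 4 = 3148/15.
  ∫_0^4 u'(x)^2 dx = ∫_0^4 (16*x^2 - 24*x + 9) dx. Term by term:
    ∫_0^4 16*x^2 dx = 1024/3;  ∫_0^4 -24*x dx = -192;  ∫_0^4 9 dx = 36.
  Sum: 1024/3 − 192 + 36 = 556/3.
Adding: ||u||_{H^1}^2 = 3148/15 + 556/3 = 1976/5.


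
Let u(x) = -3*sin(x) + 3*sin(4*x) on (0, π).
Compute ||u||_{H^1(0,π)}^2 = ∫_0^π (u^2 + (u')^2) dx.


||u||_{H^1(0,π)}^2 = 171*π/2

u'(x) = -3*cos(x) + 12*cos(4*x).
Expand u² and (u')² and integrate term by term on (0, π), using: for integers n ≥ 1, ∫_0^π sin²(nx) dx = ∫_0^π cos²(nx) dx = π/2; for n ≠ n', ∫_0^π sin(nx)sin(n'x) dx = ∫_0^π cos(nx)cos(n'x) dx = 0; and by product-to-sum, ∫_0^π sin(nx)cos(n'x) dx = ½∫_0^π [sin((n+n')x) + sin((n−n')x)] dx, which is 0 when n+n' is even and 2n/(n²−n'²) when n+n' is odd (it need not vanish on (0, π)).
  u² squared terms: (-3)²·∫sin(x)² dx = 9·π/2 = 9*π/2;  (3)²·∫sin(4x)² dx = 9·π/2 = 9*π/2.
  u² cross terms: 2·(-3)·(3)·∫sin(x)·sin(4x) dx = -18·(0) = 0.
  So ∫_0^π u² dx = 9*π/2 + 9*π/2 + 0 = 9*π.
  (u')² squared terms: (-3)²·∫cos(x)² dx = 9·π/2 = 9*π/2;  (12)²·∫cos(4x)² dx = 144·π/2 = 72*π.
  (u')² cross terms: 2·(-3)·(12)·∫cos(x)·cos(4x) dx = -72·(0) = 0.
  So ∫_0^π (u')² dx = 9*π/2 + 72*π + 0 = 153*π/2.
||u||_{H^1}^2 = (9*π) + (153*π/2) = 171*π/2.


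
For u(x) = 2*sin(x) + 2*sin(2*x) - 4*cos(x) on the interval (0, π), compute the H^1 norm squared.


||u||_{H^1(0,π)}^2 = -128/3 + 30*π

u'(x) = 4*sin(x) + 2*cos(x) + 4*cos(2*x).
Expand u² and (u')² and integrate term by term on (0, π), using: for integers n ≥ 1, ∫_0^π sin²(nx) dx = ∫_0^π cos²(nx) dx = π/2; for n ≠ n', ∫_0^π sin(nx)sin(n'x) dx = ∫_0^π cos(nx)cos(n'x) dx = 0; and by product-to-sum, ∫_0^π sin(nx)cos(n'x) dx = ½∫_0^π [sin((n+n')x) + sin((n−n')x)] dx, which is 0 when n+n' is even and 2n/(n²−n'²) when n+n' is odd (it need not vanish on (0, π)).
  u² squared terms: (-4)²·∫cos(x)² dx = 16·π/2 = 8*π;  (2)²·∫sin(x)² dx = 4·π/2 = 2*π;  (2)²·∫sin(2x)² dx = 4·π/2 = 2*π.
  u² cross terms: 2·(-4)·(2)·∫cos(x)·sin(x) dx = -16·(0) = 0;  2·(-4)·(2)·∫cos(x)·sin(2x) dx = -16·(4/3) = -64/3;  2·(2)·(2)·∫sin(x)·sin(2x) dx = 8·(0) = 0.
  So ∫_0^π u² dx = 8*π + 2*π + 2*π + 0 − 64/3 + 0 = -64/3 + 12*π.
  (u')² squared terms: (2)²·∫cos(x)² dx = 4·π/2 = 2*π;  (4)²·∫cos(2x)² dx = 16·π/2 = 8*π;  (4)²·∫sin(x)² dx = 16·π/2 = 8*π.
  (u')² cross terms: 2·(2)·(4)·∫cos(x)·cos(2x) dx = 16·(0) = 0;  2·(2)·(4)·∫cos(x)·sin(x) dx = 16·(0) = 0;  2·(4)·(4)·∫cos(2x)·sin(x) dx = 32·(-2/3) = -64/3.
  So ∫_0^π (u')² dx = 2*π + 8*π + 8*π + 0 + 0 − 64/3 = -64/3 + 18*π.
||u||_{H^1}^2 = (-64/3 + 12*π) + (-64/3 + 18*π) = -128/3 + 30*π.


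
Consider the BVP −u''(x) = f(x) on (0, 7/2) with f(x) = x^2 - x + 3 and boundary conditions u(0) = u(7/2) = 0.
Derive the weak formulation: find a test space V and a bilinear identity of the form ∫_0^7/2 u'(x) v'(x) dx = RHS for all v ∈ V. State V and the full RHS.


V = H^1_0(0, 7/2) (so v(0) = v(7/2) = 0); weak form: ∫_0^7/2 u'v' dx = ∫_0^7/2 (x^2 - x + 3) v dx for all v ∈ V.

Multiply both sides by a test function v and integrate from 0 to 7/2:
  ∫_0^7/2 −u''(x) v(x) dx = ∫_0^7/2 f(x) v(x) dx.
Integrate the LHS by parts once:
  ∫_0^7/2 −u'' v dx = −[u'(x) v(x)]_0^7/2 + ∫_0^7/2 u'(x) v'(x) dx.
Thus ∫_0^7/2 u'(x) v'(x) dx = ∫_0^7/2 f(x) v(x) dx + [u'(x) v(x)]_0^7/2.
Choose V so that boundary terms are either known or forced to vanish.
u is Dirichlet: u(0) = u(7/2) = 0. Let V = H^1_0(0, 7/2); then v(0) = v(7/2) = 0, and [u' v]_0^7/2 = 0.
Weak formulation: find u (satisfying any essential BC) such that ∫_0^7/2 u'(x) v'(x) dx = ∫_0^7/2 f v dx for all v ∈ V.
Substituting f(x) = x^2 - x + 3, the right-hand side is ∫_0^7/2 (x^2 - x + 3) v dx.


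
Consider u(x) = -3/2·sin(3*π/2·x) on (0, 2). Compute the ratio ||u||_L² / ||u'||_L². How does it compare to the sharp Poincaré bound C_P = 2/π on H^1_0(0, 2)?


||u||_L² / ||u'||_L² = 2/(3*π) < C_P = 2/π.

u(x) = -3/2·sin(3*π/2·x), so u'(x) = -9*π*cos(3*π*x/2)/4.
Writing u(x) = A·sin(kπx/L) with A = -3/2 and k = 3, use ∫_0^L sin²(kπx/L) dx = L/2 and ∫_0^L cos²(kπx/L) dx = L/2.
u² = 9/4·sin²(3*π/2·x) and (u')² = 81*π^2/16·cos²(3*π/2·x), and each of sin², cos² integrates to L/2 = 1 over (0, 2).
∫_0^2 u² dx = 9/4, so ||u||_L² = 3/2.
∫_0^2 (u')² dx = 81*π^2/16, so ||u'||_L² = 9*π/4.
Ratio ||u||_L² / ||u'||_L² = 2/(3*π).
Sharp Poincaré constant on H^1_0(0, 2) is C_P = L/π = 2/π, achieved by sin(π/2·x).
This is the k = 3 harmonic; the ratio L/(kπ) is strictly less than C_P = L/π, consistent with the sharp inequality ||u||_L² ≤ C_P ||u'||_L².


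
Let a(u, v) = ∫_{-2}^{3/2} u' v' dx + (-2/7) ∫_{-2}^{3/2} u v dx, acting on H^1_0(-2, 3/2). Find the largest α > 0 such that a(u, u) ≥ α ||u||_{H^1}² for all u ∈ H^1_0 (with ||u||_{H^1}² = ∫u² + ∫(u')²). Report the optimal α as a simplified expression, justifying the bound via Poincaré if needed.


α = 2*(-7 + 2*π^2)/(4*π^2 + 49)

Coercivity of a(·,·) on H^1_0(-2, 3/2) means a(u, u) ≥ α ||u||_{H^1}² for every u ∈ H^1_0.
The interval has length L = 7/2, and Poincaré/coercivity depend only on L. Here a(u, u) = ∫(u')² + (-2/7)·∫u².
Here c = -2/7 < 0 with |c| < (π/L)² = 4*π^2/49, so coercivity still holds. The condition a(u,u) ≥ α||u||_{H^1}² reads (1−α)∫(u')² ≥ (α−c)∫u². Any admissible α is ≤ 1 (rapidly oscillating u have ∫u²/∫(u')² → 0), and α = 1 would force 0 ≥ (1−c)∫u², impossible since c < 1; so 1−α > 0. By the sharp Poincaré inequality on H^1_0 of an interval of length L, ∫(u')² ≥ (π/L)²∫u² with equality for the first sine mode sin(π(x−x₀)/L) (x₀ the left endpoint), so the inequality holds for all u iff (1−α)(π/L)² ≥ α − c, i.e. α ≤ ((π/L)² + c)/((π/L)² + 1) = (1 + c(L/π)²)/(1 + (L/π)²). (Direct route, valid since c ≤ 0: Poincaré gives c∫u² ≥ c(L/π)²∫(u')², so a(u,u) ≥ (1 + c(L/π)²)∫(u')², while ||u||_{H^1}² ≤ (1 + (L/π)²)∫(u')²; dividing yields the same α.) With (π/L)² = 4*π^2/49 and c = -2/7, the largest admissible constant is α = ((π/L)² + c)/((π/L)² + 1).
Simplifying, α = 2*(-7 + 2*π^2)/(4*π^2 + 49).


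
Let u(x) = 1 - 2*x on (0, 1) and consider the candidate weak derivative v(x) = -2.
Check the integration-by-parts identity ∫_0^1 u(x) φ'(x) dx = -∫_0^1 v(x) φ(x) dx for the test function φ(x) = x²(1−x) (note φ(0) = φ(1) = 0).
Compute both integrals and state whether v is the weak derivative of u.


LHS = 1/6, RHS = 1/6. Yes, v = u' weakly.

u(x) = 1 - 2*x, classical derivative u'(x) = -2.
φ(x) = x²(1−x), so φ'(x) = x*(2 - 3*x).
Note φ(0) = φ(1) = 0, so the boundary term u·φ vanishes.
LHS = ∫_0^1 u(x) φ'(x) dx = ∫_0^1 (6*x^3 - 7*x^2 + 2*x) dx. Term by term:
  ∫_0^1 6*x^3 dx = 3/2;  ∫_0^1 -7*x^2 dx = -7/3;  ∫_0^1 2*x dx = 1.
Sum: 3/2 − 7/3 + 1 = 1/6.
So LHS = 1/6.
∫_0^1 v(x) φ(x) dx = ∫_0^1 (2*x^3 - 2*x^2) dx. Term by term:
  ∫_0^1 2*x^3 dx = 1/2;  ∫_0^1 -2*x^2 dx = -2/3.
Sum: 1/2 − 2/3 = -1/6.
So RHS = -∫_0^1 v(x) φ(x) dx = 1/6.
LHS = RHS, so the identity holds for this test φ.
Moreover u is smooth here and v(x) = u'(x) = -2 pointwise, so the identity holds for every test function. Hence v is the weak derivative of u.


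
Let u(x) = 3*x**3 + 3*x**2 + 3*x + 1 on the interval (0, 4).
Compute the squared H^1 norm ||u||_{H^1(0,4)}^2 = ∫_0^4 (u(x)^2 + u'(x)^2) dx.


||u||_{H^1}^2 = 2328744/35

The H^1 norm (squared) on an interval (0, L) is
  ||u||_{H^1}^2 = ∫_0^L u(x)^2 dx + ∫_0^L u'(x)^2 dx.
Compute u'(x) = 9*x**2 + 6*x + 3.
Then u(x)^2 = 9*x**6 + 18*x**5 + 27*x**4 + 24*x**3 + 15*x**2 + 6*x + 1 and u'(x)^2 = 81*x**4 + 108*x**3 + 90*x**2 + 36*x + 9.
Integrate each monomial from 0 to 4 using ∫_0^4 c·x^n dx = c·4^(n+1)/(n+1):
  ∫_0^4 u(x)^2 dx = ∫_0^4 (9*x^6 + 18*x^5 + 27*x^4 + 24*x^3 + 15*x^2 + 6*x + 1) dx. Term by term:
    ∫_0^4 9*x^6 dx = 147456/7;  ∫_0^4 18*x^5 dx = 12288;  ∫_0^4 27*x^4 dx = 27648/5;
    ∫_0^4 24*x^3 dx = 1536;  ∫_0^4 15*x^2 dx = 320;  ∫_0^4 6*x dx = 48;
    ∫_0^4 1 dx = 4.
  Sum: 147456/7 + 12288 + 27648/5 + 1536 + 320 + 48 + 4 = 1427676/35.
  ∫_0^4 u'(x)^2 dx = ∫_0^4 (81*x^4 + 108*x^3 + 90*x^2 + 36*x + 9) dx. Term by term:
    ∫_0^4 81*x^4 dx = 82944/5;  ∫_0^4 108*x^3 dx = 6912;  ∫_0^4 90*x^2 dx = 1920;
    ∫_0^4 36*x dx = 288;  ∫_0^4 9 dx = 36.
  Sum: 82944/5 + 6912 + 1920 + 288 + 36 = 128724/5.
Adding: ||u||_{H^1}^2 = 1427676/35 + 128724/5 = 2328744/35.


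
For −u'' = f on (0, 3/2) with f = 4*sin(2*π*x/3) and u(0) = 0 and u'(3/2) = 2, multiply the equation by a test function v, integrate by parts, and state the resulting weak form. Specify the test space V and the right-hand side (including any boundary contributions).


V = {v ∈ H^1(0, 3/2) : v(0) = 0} (test functions vanish at x = 0 where u is specified); weak form: ∫_0^3/2 u'v' dx = ∫_0^3/2 (4*sin(2*π*x/3)) v dx + 2·v(3/2) for all v ∈ V.

Multiply both sides by a test function v and integrate from 0 to 3/2:
  ∫_0^3/2 −u''(x) v(x) dx = ∫_0^3/2 f(x) v(x) dx.
Integrate the LHS by parts once:
  ∫_0^3/2 −u'' v dx = −[u'(x) v(x)]_0^3/2 + ∫_0^3/2 u'(x) v'(x) dx.
Thus ∫_0^3/2 u'(x) v'(x) dx = ∫_0^3/2 f(x) v(x) dx + [u'(x) v(x)]_0^3/2.
Choose V so that boundary terms are either known or forced to vanish.
Mixed BC: u(0) = 0 (Dirichlet) and u'(3/2) = 2 (Neumann). Define V = {v ∈ H^1(0, 3/2) : v(0) = 0}. Then [u' v]_0^3/2 = u'(3/2)·v(3/2) − u'(0)·0 = 2·v(3/2).
Weak formulation: find u (satisfying any essential BC) such that ∫_0^3/2 u'(x) v'(x) dx = ∫_0^3/2 f v dx + 2·v(3/2) for all v ∈ V (Dirichlet at 0 absorbed into V; Neumann datum at x = 3/2 contributes the boundary term).
Substituting f(x) = 4*sin(2*π*x/3), the right-hand side is ∫_0^3/2 (4*sin(2*π*x/3)) v dx + 2·v(3/2).


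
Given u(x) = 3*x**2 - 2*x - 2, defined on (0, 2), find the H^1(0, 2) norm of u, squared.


||u||_{H^1}^2 = 1024/15

The H^1 norm (squared) on an interval (0, L) is
  ||u||_{H^1}^2 = ∫_0^L u(x)^2 dx + ∫_0^L u'(x)^2 dx.
Compute u'(x) = 6*x - 2.
Then u(x)^2 = 9*x**4 - 12*x**3 - 8*x**2 + 8*x + 4 and u'(x)^2 = 36*x**2 - 24*x + 4.
Integrate each monomial from 0 to 2 using ∫_0^2 c·x^n dx = c·2^(n+1)/(n+1):
  ∫_0^2 u(x)^2 dx = ∫_0^2 (9*x^4 - 12*x^3 - 8*x^2 + 8*x + 4) dx. Term by term:
    ∫_0^2 9*x^4 dx = 288/5;  ∫_0^2 -12*x^3 dx = -48;  ∫_0^2 -8*x^2 dx = -64/3;
    ∫_0^2 8*x dx = 16;  ∫_0^2 4 dx = 8.
  Sum: 288/5 − 48 − 64/3 + 16 + 8 = 184/15.
  ∫_0^2 u'(x)^2 dx = ∫_0^2 (36*x^2 - 24*x + 4) dx. Term by term:
    ∫_0^2 36*x^2 dx = 96;  ∫_0^2 -24*x dx = -48;  ∫_0^2 4 dx = 8.
  Sum: 96 − 48 + 8 = 56.
Adding: ||u||_{H^1}^2 = 184/15 + 56 = 1024/15.


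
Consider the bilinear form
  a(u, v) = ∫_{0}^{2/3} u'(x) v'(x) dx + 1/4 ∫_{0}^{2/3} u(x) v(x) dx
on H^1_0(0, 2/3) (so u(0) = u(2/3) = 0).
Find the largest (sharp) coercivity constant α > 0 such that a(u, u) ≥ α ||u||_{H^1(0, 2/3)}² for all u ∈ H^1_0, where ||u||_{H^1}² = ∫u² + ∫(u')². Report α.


α = (1 + 9*π^2)/(4 + 9*π^2)

Coercivity of a(·,·) on H^1_0(0, 2/3) means a(u, u) ≥ α ||u||_{H^1}² for every u ∈ H^1_0.
The interval has length L = 2/3, and Poincaré/coercivity depend only on L. Here a(u, u) = ∫(u')² + (1/4)·∫u².
Here 0 < c = 1/4 < 1. The condition a(u,u) ≥ α||u||_{H^1}² reads (1−α)∫(u')² ≥ (α−c)∫u². Any admissible α is ≤ 1 (rapidly oscillating u have ∫u²/∫(u')² → 0), and α = 1 would force 0 ≥ (1−c)∫u², impossible since c < 1; so 1−α > 0. By the sharp Poincaré inequality on H^1_0 of an interval of length L, ∫(u')² ≥ (π/L)²∫u² with equality for the first sine mode sin(π(x−x₀)/L) (x₀ the left endpoint), so the inequality holds for all u iff (1−α)(π/L)² ≥ α − c, i.e. α ≤ ((π/L)² + c)/((π/L)² + 1) = (1 + c(L/π)²)/(1 + (L/π)²). With (π/L)² = 9*π^2/4 and c = 1/4, the largest admissible constant is α = ((π/L)² + c)/((π/L)² + 1).
Simplifying, α = (1 + 9*π^2)/(4 + 9*π^2).


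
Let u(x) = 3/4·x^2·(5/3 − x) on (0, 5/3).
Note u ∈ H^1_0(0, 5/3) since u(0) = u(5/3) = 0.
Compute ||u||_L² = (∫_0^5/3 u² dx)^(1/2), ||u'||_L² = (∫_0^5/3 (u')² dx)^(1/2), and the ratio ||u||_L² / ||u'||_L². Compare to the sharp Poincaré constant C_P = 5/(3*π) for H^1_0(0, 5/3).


||u||_L² / ||u'||_L² = 5*sqrt(14)/42 < C_P = 5/(3*π).

u(x) = 3/4·x^2·(5/3 − x), so u'(x) = x*(10 - 9*x)/4.
u(x) = 3/4·x^2·(5/3 − x) vanishes at x = 0 and x = 5/3, so u ∈ H^1_0(0, 5/3). Differentiate via the product rule and integrate the resulting polynomials term by term.
  ∫_0^5/3 u² dx = ∫_0^5/3 (9*x^6/16 - 15*x^5/8 + 25*x^4/16) dx. Term by term:
    ∫_0^5/3 9*x^6/16 dx = 78125/27216;  ∫_0^5/3 -15*x^5/8 dx = -78125/11664;  ∫_0^5/3 25*x^4/16 dx = 15625/3888.
  Sum: 78125/27216 − 78125/11664 + 15625/3888 = 15625/81648.
  ∫_0^5/3 (u')² dx = ∫_0^5/3 (81*x^4/16 - 45*x^3/4 + 25*x^2/4) dx. Term by term:
    ∫_0^5/3 81*x^4/16 dx = 625/48;  ∫_0^5/3 -45*x^3/4 dx = -3125/144;  ∫_0^5/3 25*x^2/4 dx = 3125/324.
  Sum: 625/48 − 3125/144 + 3125/324 = 625/648.
∫_0^5/3 u² dx = 15625/81648, so ||u||_L² = 125*sqrt(7)/756.
∫_0^5/3 (u')² dx = 625/648, so ||u'||_L² = 25*sqrt(2)/36.
Ratio ||u||_L² / ||u'||_L² = 5*sqrt(14)/42.
Sharp Poincaré constant on H^1_0(0, 5/3) is C_P = L/π = 5/(3*π), achieved by sin(3*π/5·x).
A polynomial bump cannot attain the sharp Poincaré constant (only the first sine eigenfunction does), so the ratio is strictly less than C_P, consistent with ||u||_L² ≤ C_P ||u'||_L².


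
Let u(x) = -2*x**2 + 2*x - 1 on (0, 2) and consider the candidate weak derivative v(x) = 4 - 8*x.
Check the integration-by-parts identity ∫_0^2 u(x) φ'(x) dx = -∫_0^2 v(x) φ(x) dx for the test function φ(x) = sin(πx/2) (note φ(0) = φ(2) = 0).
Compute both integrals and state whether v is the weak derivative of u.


LHS = 8/π, RHS = 16/π. No, v is not the weak derivative of u.

u(x) = -2*x**2 + 2*x - 1, classical derivative u'(x) = 2 - 4*x.
φ(x) = sin(πx/2), so φ'(x) = π*cos(π*x/2)/2.
Note φ(0) = φ(2) = 0, so the boundary term u·φ vanishes.
LHS = ∫_0^2 u(x) φ'(x) dx = ∫_0^2 (-π*x^2*cos(π*x/2) + π*x*cos(π*x/2) - π*cos(π*x/2)/2) dx. Term by term:
  ∫_0^2 -π*cos(π*x/2)/2 dx = 0;  ∫_0^2 π*x*cos(π*x/2) dx = -8/π;  ∫_0^2 -π*x^2*cos(π*x/2) dx = 16/π.
Sum: 0 − 8/π + 16/π = 8/π.
So LHS = 8/π.
∫_0^2 v(x) φ(x) dx = ∫_0^2 (-8*x*sin(π*x/2) + 4*sin(π*x/2)) dx. Term by term:
  ∫_0^2 4*sin(π*x/2) dx = 16/π;  ∫_0^2 -8*x*sin(π*x/2) dx = -32/π.
Sum: 16/π − 32/π = -16/π.
So RHS = -∫_0^2 v(x) φ(x) dx = 16/π.
LHS − RHS = -8/π ≠ 0, so the identity fails.
(For a valid weak derivative the identity must hold for EVERY test function, in particular this one. The failure shows v is NOT the weak derivative of u.)
Correct weak derivative would be u'(x) = 2 - 4*x.


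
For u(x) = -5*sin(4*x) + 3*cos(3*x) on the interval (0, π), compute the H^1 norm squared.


||u||_{H^1(0,π)}^2 = -2400/7 + 515*π/2

u'(x) = -9*sin(3*x) - 20*cos(4*x).
Expand u² and (u')² and integrate term by term on (0, π), using: for integers n ≥ 1, ∫_0^π sin²(nx) dx = ∫_0^π cos²(nx) dx = π/2; for n ≠ n', ∫_0^π sin(nx)sin(n'x) dx = ∫_0^π cos(nx)cos(n'x) dx = 0; and by product-to-sum, ∫_0^π sin(nx)cos(n'x) dx = ½∫_0^π [sin((n+n')x) + sin((n−n')x)] dx, which is 0 when n+n' is even and 2n/(n²−n'²) when n+n' is odd (it need not vanish on (0, π)).
  u² squared terms: (-5)²·∫sin(4x)² dx = 25·π/2 = 25*π/2;  (3)²·∫cos(3x)² dx = 9·π/2 = 9*π/2.
  u² cross terms: 2·(-5)·(3)·∫sin(4x)·cos(3x) dx = -30·(8/7) = -240/7.
  So ∫_0^π u² dx = 25*π/2 + 9*π/2 − 240/7 = -240/7 + 17*π.
  (u')² squared terms: (-20)²·∫cos(4x)² dx = 400·π/2 = 200*π;  (-9)²·∫sin(3x)² dx = 81·π/2 = 81*π/2.
  (u')² cross terms: 2·(-20)·(-9)·∫cos(4x)·sin(3x) dx = 360·(-6/7) = -2160/7.
  So ∫_0^π (u')² dx = 200*π + 81*π/2 − 2160/7 = -2160/7 + 481*π/2.
||u||_{H^1}^2 = (-240/7 + 17*π) + (-2160/7 + 481*π/2) = -2400/7 + 515*π/2.


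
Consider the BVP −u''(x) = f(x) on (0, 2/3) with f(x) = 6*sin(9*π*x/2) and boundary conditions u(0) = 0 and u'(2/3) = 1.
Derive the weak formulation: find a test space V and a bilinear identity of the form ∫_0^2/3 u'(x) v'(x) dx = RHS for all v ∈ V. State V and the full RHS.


V = {v ∈ H^1(0, 2/3) : v(0) = 0} (test functions vanish at x = 0 where u is specified); weak form: ∫_0^2/3 u'v' dx = ∫_0^2/3 (6*sin(9*π*x/2)) v dx + v(2/3) for all v ∈ V.

Multiply both sides by a test function v and integrate from 0 to 2/3:
  ∫_0^2/3 −u''(x) v(x) dx = ∫_0^2/3 f(x) v(x) dx.
Integrate the LHS by parts once:
  ∫_0^2/3 −u'' v dx = −[u'(x) v(x)]_0^2/3 + ∫_0^2/3 u'(x) v'(x) dx.
Thus ∫_0^2/3 u'(x) v'(x) dx = ∫_0^2/3 f(x) v(x) dx + [u'(x) v(x)]_0^2/3.
Choose V so that boundary terms are either known or forced to vanish.
Mixed BC: u(0) = 0 (Dirichlet) and u'(2/3) = 1 (Neumann). Define V = {v ∈ H^1(0, 2/3) : v(0) = 0}. Then [u' v]_0^2/3 = u'(2/3)·v(2/3) − u'(0)·0 = v(2/3).
Weak formulation: find u (satisfying any essential BC) such that ∫_0^2/3 u'(x) v'(x) dx = ∫_0^2/3 f v dx + v(2/3) for all v ∈ V (Dirichlet at 0 absorbed into V; Neumann datum at x = 2/3 contributes the boundary term).
Substituting f(x) = 6*sin(9*π*x/2), the right-hand side is ∫_0^2/3 (6*sin(9*π*x/2)) v dx + v(2/3).


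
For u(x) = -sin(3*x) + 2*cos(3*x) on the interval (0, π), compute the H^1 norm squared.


||u||_{H^1(0,π)}^2 = 25*π

u'(x) = -6*sin(3*x) - 3*cos(3*x).
Expand u² and (u')² and integrate term by term on (0, π), using: for integers n ≥ 1, ∫_0^π sin²(nx) dx = ∫_0^π cos²(nx) dx = π/2; for n ≠ n', ∫_0^π sin(nx)sin(n'x) dx = ∫_0^π cos(nx)cos(n'x) dx = 0; and by product-to-sum, ∫_0^π sin(nx)cos(n'x) dx = ½∫_0^π [sin((n+n')x) + sin((n−n')x)] dx, which is 0 when n+n' is even and 2n/(n²−n'²) when n+n' is odd (it need not vanish on (0, π)).
  u² squared terms: (-1)²·∫sin(3x)² dx = 1·π/2 = π/2;  (2)²·∫cos(3x)² dx = 4·π/2 = 2*π.
  u² cross terms: 2·(-1)·(2)·∫sin(3x)·cos(3x) dx = -4·(0) = 0.
  So ∫_0^π u² dx = π/2 + 2*π + 0 = 5*π/2.
  (u')² squared terms: (-6)²·∫sin(3x)² dx = 36·π/2 = 18*π;  (-3)²·∫cos(3x)² dx = 9·π/2 = 9*π/2.
  (u')² cross terms: 2·(-6)·(-3)·∫sin(3x)·cos(3x) dx = 36·(0) = 0.
  So ∫_0^π (u')² dx = 18*π + 9*π/2 + 0 = 45*π/2.
||u||_{H^1}^2 = (5*π/2) + (45*π/2) = 25*π.


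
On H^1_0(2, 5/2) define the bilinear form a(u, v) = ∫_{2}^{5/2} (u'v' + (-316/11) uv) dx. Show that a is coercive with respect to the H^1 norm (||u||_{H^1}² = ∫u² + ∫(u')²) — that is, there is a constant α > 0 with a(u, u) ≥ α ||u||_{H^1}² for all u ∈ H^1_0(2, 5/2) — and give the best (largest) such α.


α = 4*(-79 + 11*π^2)/(11*(1 + 4*π^2))

Coercivity of a(·,·) on H^1_0(2, 5/2) means a(u, u) ≥ α ||u||_{H^1}² for every u ∈ H^1_0.
The interval has length L = 1/2, and Poincaré/coercivity depend only on L. Here a(u, u) = ∫(u')² + (-316/11)·∫u².
Here c = -316/11 < 0 with |c| < (π/L)² = 4*π^2, so coercivity still holds. The condition a(u,u) ≥ α||u||_{H^1}² reads (1−α)∫(u')² ≥ (α−c)∫u². Any admissible α is ≤ 1 (rapidly oscillating u have ∫u²/∫(u')² → 0), and α = 1 would force 0 ≥ (1−c)∫u², impossible since c < 1; so 1−α > 0. By the sharp Poincaré inequality on H^1_0 of an interval of length L, ∫(u')² ≥ (π/L)²∫u² with equality for the first sine mode sin(π(x−x₀)/L) (x₀ the left endpoint), so the inequality holds for all u iff (1−α)(π/L)² ≥ α − c, i.e. α ≤ ((π/L)² + c)/((π/L)² + 1) = (1 + c(L/π)²)/(1 + (L/π)²). (Direct route, valid since c ≤ 0: Poincaré gives c∫u² ≥ c(L/π)²∫(u')², so a(u,u) ≥ (1 + c(L/π)²)∫(u')², while ||u||_{H^1}² ≤ (1 + (L/π)²)∫(u')²; dividing yields the same α.) With (π/L)² = 4*π^2 and c = -316/11, the largest admissible constant is α = ((π/L)² + c)/((π/L)² + 1).
Simplifying, α = 4*(-79 + 11*π^2)/(11*(1 + 4*π^2)).


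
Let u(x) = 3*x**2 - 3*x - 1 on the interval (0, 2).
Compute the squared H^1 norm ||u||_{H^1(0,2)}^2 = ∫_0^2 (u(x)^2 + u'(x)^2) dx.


||u||_{H^1}^2 = 248/5

The H^1 norm (squared) on an interval (0, L) is
  ||u||_{H^1}^2 = ∫_0^L u(x)^2 dx + ∫_0^L u'(x)^2 dx.
Compute u'(x) = 6*x - 3.
Then u(x)^2 = 9*x**4 - 18*x**3 + 3*x**2 + 6*x + 1 and u'(x)^2 = 36*x**2 - 36*x + 9.
Integrate each monomial from 0 to 2 using ∫_0^2 c·x^n dx = c·2^(n+1)/(n+1):
  ∫_0^2 u(x)^2 dx = ∫_0^2 (9*x^4 - 18*x^3 + 3*x^2 + 6*x + 1) dx. Term by term:
    ∫_0^2 9*x^4 dx = 288/5;  ∫_0^2 -18*x^3 dx = -72;  ∫_0^2 3*x^2 dx = 8;
    ∫_0^2 6*x dx = 12;  ∫_0^2 1 dx = 2.
  Sum: 288/5 − 72 + 8 + 12 + 2 = 38/5.
  ∫_0^2 u'(x)^2 dx = ∫_0^2 (36*x^2 - 36*x + 9) dx. Term by term:
    ∫_0^2 36*x^2 dx = 96;  ∫_0^2 -36*x dx = -72;  ∫_0^2 9 dx = 18.
  Sum: 96 − 72 + 18 = 42.
Adding: ||u||_{H^1}^2 = 38/5 + 42 = 248/5.


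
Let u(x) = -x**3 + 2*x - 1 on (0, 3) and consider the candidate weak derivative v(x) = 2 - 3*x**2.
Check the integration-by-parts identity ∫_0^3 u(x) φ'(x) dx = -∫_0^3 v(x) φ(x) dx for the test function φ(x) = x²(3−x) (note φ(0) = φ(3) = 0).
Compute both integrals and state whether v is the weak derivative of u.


LHS = 297/5, RHS = 297/5. Yes, v = u' weakly.

u(x) = -x**3 + 2*x - 1, classical derivative u'(x) = 2 - 3*x**2.
φ(x) = x²(3−x), so φ'(x) = 3*x*(2 - x).
Note φ(0) = φ(3) = 0, so the boundary term u·φ vanishes.
LHS = ∫_0^3 u(x) φ'(x) dx = ∫_0^3 (3*x^5 - 6*x^4 - 6*x^3 + 15*x^2 - 6*x) dx. Term by term:
  ∫_0^3 3*x^5 dx = 729/2;  ∫_0^3 -6*x^4 dx = -1458/5;  ∫_0^3 -6*x^3 dx = -243/2;
  ∫_0^3 15*x^2 dx = 135;  ∫_0^3 -6*x dx = -27.
Sum: 729/2 − 1458/5 − 243/2 + 135 − 27 = 297/5.
So LHS = 297/5.
∫_0^3 v(x) φ(x) dx = ∫_0^3 (3*x^5 - 9*x^4 - 2*x^3 + 6*x^2) dx. Term by term:
  ∫_0^3 3*x^5 dx = 729/2;  ∫_0^3 -9*x^4 dx = -2187/5;  ∫_0^3 -2*x^3 dx = -81/2;
  ∫_0^3 6*x^2 dx = 54.
Sum: 729/2 − 2187/5 − 81/2 + 54 = -297/5.
So RHS = -∫_0^3 v(x) φ(x) dx = 297/5.
LHS = RHS, so the identity holds for this test φ.
Moreover u is smooth here and v(x) = u'(x) = 2 - 3*x**2 pointwise, so the identity holds for every test function. Hence v is the weak derivative of u.


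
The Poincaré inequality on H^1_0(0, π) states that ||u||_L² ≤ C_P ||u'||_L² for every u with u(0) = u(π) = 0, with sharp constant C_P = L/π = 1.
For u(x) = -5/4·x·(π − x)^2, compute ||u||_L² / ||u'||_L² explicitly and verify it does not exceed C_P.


||u||_L² / ||u'||_L² = sqrt(14)*π/14 < C_P = 1.

u(x) = -5/4·x·(π − x)^2, so u'(x) = 5*(π - 3*x)*(x - π)/4.
u(x) = -5/4·x·(π − x)^2 vanishes at x = 0 and x = π, so u ∈ H^1_0(0, π). Differentiate via the product rule and integrate the resulting polynomials term by term.
  ∫_0^π u² dx = ∫_0^π (25*x^6/16 - 25*π*x^5/4 + 75*π^2*x^4/8 - 25*π^3*x^3/4 + 25*π^4*x^2/16) dx. Term by term:
    ∫_0^π 25*x^6/16 dx = 25*π^7/112;  ∫_0^π -25*π*x^5/4 dx = -25*π^7/24;  ∫_0^π 75*π^2*x^4/8 dx = 15*π^7/8;
    ∫_0^π -25*π^3*x^3/4 dx = -25*π^7/16;  ∫_0^π 25*π^4*x^2/16 dx = 25*π^7/48.
  Sum: 25*π^7/112 − 25*π^7/24 + 15*π^7/8 − 25*π^7/16 + 25*π^7/48 = 5*π^7/336.
  ∫_0^π (u')² dx = ∫_0^π (225*x^4/16 - 75*π*x^3/2 + 275*π^2*x^2/8 - 25*π^3*x/2 + 25*π^4/16) dx. Term by term:
    ∫_0^π 225*x^4/16 dx = 45*π^5/16;  ∫_0^π -75*π*x^3/2 dx = -75*π^5/8;  ∫_0^π 275*π^2*x^2/8 dx = 275*π^5/24;
    ∫_0^π -25*π^3*x/2 dx = -25*π^5/4;  ∫_0^π 25*π^4/16 dx = 25*π^5/16.
  Sum: 45*π^5/16 − 75*π^5/8 + 275*π^5/24 − 25*π^5/4 + 25*π^5/16 = 5*π^5/24.
∫_0^π u² dx = 5*π^7/336, so ||u||_L² = sqrt(105)*π^(7/2)/84.
∫_0^π (u')² dx = 5*π^5/24, so ||u'||_L² = sqrt(30)*π^(5/2)/12.
Ratio ||u||_L² / ||u'||_L² = sqrt(14)*π/14.
Sharp Poincaré constant on H^1_0(0, π) is C_P = L/π = 1, achieved by sin(x).
A polynomial bump cannot attain the sharp Poincaré constant (only the first sine eigenfunction does), so the ratio is strictly less than C_P, consistent with ||u||_L² ≤ C_P ||u'||_L².


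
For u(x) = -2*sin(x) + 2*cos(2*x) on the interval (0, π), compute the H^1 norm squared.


||u||_{H^1(0,π)}^2 = 80/3 + 14*π

u'(x) = -4*sin(2*x) - 2*cos(x).
Expand u² and (u')² and integrate term by term on (0, π), using: for integers n ≥ 1, ∫_0^π sin²(nx) dx = ∫_0^π cos²(nx) dx = π/2; for n ≠ n', ∫_0^π sin(nx)sin(n'x) dx = ∫_0^π cos(nx)cos(n'x) dx = 0; and by product-to-sum, ∫_0^π sin(nx)cos(n'x) dx = ½∫_0^π [sin((n+n')x) + sin((n−n')x)] dx, which is 0 when n+n' is even and 2n/(n²−n'²) when n+n' is odd (it need not vanish on (0, π)).
  u² squared terms: (-2)²·∫sin(x)² dx = 4·π/2 = 2*π;  (2)²·∫cos(2x)² dx = 4·π/2 = 2*π.
  u² cross terms: 2·(-2)·(2)·∫sin(x)·cos(2x) dx = -8·(-2/3) = 16/3.
  So ∫_0^π u² dx = 2*π + 2*π + 16/3 = 16/3 + 4*π.
  (u')² squared terms: (-4)²·∫sin(2x)² dx = 16·π/2 = 8*π;  (-2)²·∫cos(x)² dx = 4·π/2 = 2*π.
  (u')² cross terms: 2·(-4)·(-2)·∫sin(2x)·cos(x) dx = 16·(4/3) = 64/3.
  So ∫_0^π (u')² dx = 8*π + 2*π + 64/3 = 64/3 + 10*π.
||u||_{H^1}^2 = (16/3 + 4*π) + (64/3 + 10*π) = 80/3 + 14*π.


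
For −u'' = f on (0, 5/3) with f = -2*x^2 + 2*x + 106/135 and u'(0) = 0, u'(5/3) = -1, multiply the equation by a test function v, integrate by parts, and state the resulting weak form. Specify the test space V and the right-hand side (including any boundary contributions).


V = H^1(0, 5/3) (v unrestricted at boundary; u is determined up to an additive constant); weak form: ∫_0^5/3 u'v' dx = ∫_0^5/3 (-2*x^2 + 2*x + 106/135) v dx − v(5/3) for all v ∈ V.

Multiply both sides by a test function v and integrate from 0 to 5/3:
  ∫_0^5/3 −u''(x) v(x) dx = ∫_0^5/3 f(x) v(x) dx.
Integrate the LHS by parts once:
  ∫_0^5/3 −u'' v dx = −[u'(x) v(x)]_0^5/3 + ∫_0^5/3 u'(x) v'(x) dx.
Thus ∫_0^5/3 u'(x) v'(x) dx = ∫_0^5/3 f(x) v(x) dx + [u'(x) v(x)]_0^5/3.
Choose V so that boundary terms are either known or forced to vanish.
u has inhomogeneous Neumann u'(0) = 0, u'(5/3) = -1. [u' v]_0^5/3 = (-1)·v(5/3) − (0)·v(0) = − v(5/3). Take V = H^1(0, 5/3); boundary term becomes part of RHS.
Weak formulation: find u (satisfying any essential BC) such that ∫_0^5/3 u'(x) v'(x) dx = ∫_0^5/3 f v dx − v(5/3) for all v ∈ V (Neumann data are natural BCs: they enter the RHS as boundary terms).
Substituting f(x) = -2*x^2 + 2*x + 106/135, the right-hand side is ∫_0^5/3 (-2*x^2 + 2*x + 106/135) v dx − v(5/3).
Compatibility check (pure Neumann): taking v ≡ 1 ∈ V gives 0 = ∫_0^5/3 f dx + (-1) − (0), i.e. ∫_0^5/3 f dx must equal u'(0) − u'(5/3) = 1. Indeed ∫_0^5/3 (-2*x^2 + 2*x + 106/135) dx = 1, so the data are compatible. The solution is then unique only up to an additive constant (fix it e.g. by requiring ∫_0^5/3 u dx = 0).


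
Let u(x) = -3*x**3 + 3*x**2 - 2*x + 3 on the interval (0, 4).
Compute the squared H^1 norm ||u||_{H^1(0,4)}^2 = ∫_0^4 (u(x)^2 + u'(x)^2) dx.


||u||_{H^1}^2 = 2373428/105

The H^1 norm (squared) on an interval (0, L) is
  ||u||_{H^1}^2 = ∫_0^L u(x)^2 dx + ∫_0^L u'(x)^2 dx.
Compute u'(x) = -9*x**2 + 6*x - 2.
Then u(x)^2 = 9*x**6 - 18*x**5 + 21*x**4 - 30*x**3 + 22*x**2 - 12*x + 9 and u'(x)^2 = 81*x**4 - 108*x**3 + 72*x**2 - 24*x + 4.
Integrate each monomial from 0 to 4 using ∫_0^4 c·x^n dx = c·4^(n+1)/(n+1):
  ∫_0^4 u(x)^2 dx = ∫_0^4 (9*x^6 - 18*x^5 + 21*x^4 - 30*x^3 + 22*x^2 - 12*x + 9) dx. Term by term:
    ∫_0^4 9*x^6 dx = 147456/7;  ∫_0^4 -18*x^5 dx = -12288;  ∫_0^4 21*x^4 dx = 21504/5;
    ∫_0^4 -30*x^3 dx = -1920;  ∫_0^4 22*x^2 dx = 1408/3;  ∫_0^4 -12*x dx = -96;
    ∫_0^4 9 dx = 36.
  Sum: 147456/7 − 12288 + 21504/5 − 1920 + 1408/3 − 96 + 36 = 1214564/105.
  ∫_0^4 u'(x)^2 dx = ∫_0^4 (81*x^4 - 108*x^3 + 72*x^2 - 24*x + 4) dx. Term by term:
    ∫_0^4 81*x^4 dx = 82944/5;  ∫_0^4 -108*x^3 dx = -6912;  ∫_0^4 72*x^2 dx = 1536;
    ∫_0^4 -24*x dx = -192;  ∫_0^4 4 dx = 16.
  Sum: 82944/5 − 6912 + 1536 − 192 + 16 = 55184/5.
Adding: ||u||_{H^1}^2 = 1214564/105 + 55184/5 = 2373428/105.


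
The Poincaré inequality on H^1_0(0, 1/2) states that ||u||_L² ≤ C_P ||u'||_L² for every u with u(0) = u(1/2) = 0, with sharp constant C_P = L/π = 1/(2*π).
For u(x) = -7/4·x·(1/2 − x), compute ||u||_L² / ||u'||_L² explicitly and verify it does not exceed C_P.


||u||_L² / ||u'||_L² = sqrt(10)/20 < C_P = 1/(2*π).

u(x) = -7/4·x·(1/2 − x), so u'(x) = 7*x/2 - 7/8.
u(x) = -7/4·x·(1/2 − x) vanishes at x = 0 and x = 1/2, so u ∈ H^1_0(0, 1/2). Differentiate via the product rule and integrate the resulting polynomials term by term.
  ∫_0^1/2 u² dx = ∫_0^1/2 (49*x^4/16 - 49*x^3/16 + 49*x^2/64) dx. Term by term:
    ∫_0^1/2 49*x^4/16 dx = 49/2560;  ∫_0^1/2 -49*x^3/16 dx = -49/1024;  ∫_0^1/2 49*x^2/64 dx = 49/1536.
  Sum: 49/2560 − 49/1024 + 49/1536 = 49/15360.
  ∫_0^1/2 (u')² dx = ∫_0^1/2 (49*x^2/4 - 49*x/8 + 49/64) dx. Term by term:
    ∫_0^1/2 49*x^2/4 dx = 49/96;  ∫_0^1/2 -49*x/8 dx = -49/64;  ∫_0^1/2 49/64 dx = 49/128.
  Sum: 49/96 − 49/64 + 49/128 = 49/384.
∫_0^1/2 u² dx = 49/15360, so ||u||_L² = 7*sqrt(15)/480.
∫_0^1/2 (u')² dx = 49/384, so ||u'||_L² = 7*sqrt(6)/48.
Ratio ||u||_L² / ||u'||_L² = sqrt(10)/20.
Sharp Poincaré constant on H^1_0(0, 1/2) is C_P = L/π = 1/(2*π), achieved by sin(2*π·x).
A polynomial bump cannot attain the sharp Poincaré constant (only the first sine eigenfunction does), so the ratio is strictly less than C_P, consistent with ||u||_L² ≤ C_P ||u'||_L².


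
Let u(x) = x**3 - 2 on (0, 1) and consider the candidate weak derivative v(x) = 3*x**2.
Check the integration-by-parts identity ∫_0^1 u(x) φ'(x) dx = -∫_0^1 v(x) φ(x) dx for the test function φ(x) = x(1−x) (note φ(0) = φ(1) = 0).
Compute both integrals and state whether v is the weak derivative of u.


LHS = -3/20, RHS = -3/20. Yes, v = u' weakly.

u(x) = x**3 - 2, classical derivative u'(x) = 3*x**2.
φ(x) = x(1−x), so φ'(x) = 1 - 2*x.
Note φ(0) = φ(1) = 0, so the boundary term u·φ vanishes.
LHS = ∫_0^1 u(x) φ'(x) dx = ∫_0^1 (-2*x^4 + x^3 + 4*x - 2) dx. Term by term:
  ∫_0^1 -2*x^4 dx = -2/5;  ∫_0^1 x^3 dx = 1/4;  ∫_0^1 4*x dx = 2;
  ∫_0^1 -2 dx = -2.
Sum: -2/5 + 1/4 + 2 − 2 = -3/20.
So LHS = -3/20.
∫_0^1 v(x) φ(x) dx = ∫_0^1 (-3*x^4 + 3*x^3) dx. Term by term:
  ∫_0^1 -3*x^4 dx = -3/5;  ∫_0^1 3*x^3 dx = 3/4.
Sum: -3/5 + 3/4 = 3/20.
So RHS = -∫_0^1 v(x) φ(x) dx = -3/20.
LHS = RHS, so the identity holds for this test φ.
Moreover u is smooth here and v(x) = u'(x) = 3*x**2 pointwise, so the identity holds for every test function. Hence v is the weak derivative of u.
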